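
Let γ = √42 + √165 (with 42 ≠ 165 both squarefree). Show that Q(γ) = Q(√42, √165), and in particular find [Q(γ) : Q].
[Q(γ) : Q] = 4 (equivalently, Q(γ) = Q(√42, √165))

Obviously Q(γ) ⊆ Q(√42, √165), and [Q(√42, √165):Q] = 4 (since 42, 165 are distinct squarefree integers > 1 with 6930 not a perfect square). To show equality we compute the minimal polynomial of γ. From γ = √42 + √165: γ^2 = 42 + 2√(6930) + 165 = 207 + 2√(6930), so γ^2 - 207 = 2√(6930); squaring, (γ^2 - 207)^2 = 4·6930, i.e. γ^4 - 414γ^2 + 42849 - 27720 = 0, i.e. γ^4 - 414γ^2 + 15129 = 0. So γ is a root of x^4 - 414x^2 + 15129. This polynomial is irreducible over Q: it has no rational root (each ±√42 ± √165 is irrational), and any factorization into two quadratics over Q would force √(6930) ∈ Q (pairing opposite roots) or √42, √165 ∈ Q (other pairings), all impossible. Hence [Q(γ):Q] = 4 = [Q(√42, √165):Q], so Q(γ) = Q(√42, √165).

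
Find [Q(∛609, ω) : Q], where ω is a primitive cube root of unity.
[Q(∛609, ω) : Q] = 6

[Q(∛609):Q] = 3 (min poly x^3 - 609, irreducible since 609 is not a perfect cube). [Q(ω):Q] = 2 (min poly x^2 + x + 1). Since Q(∛609) ⊂ R and ω ∉ R, we have ω ∉ Q(∛609), so x^2 + x + 1 remains irreducible over Q(∛609) and [Q(∛609, ω) : Q(∛609)] = 2. By the tower law, [Q(∛609, ω) : Q] = 3 · 2 = 6. (In fact Q(∛609, ω) is the splitting field of x^3 - 609 over Q.)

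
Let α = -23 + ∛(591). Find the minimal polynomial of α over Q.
m_α(x) = x^3 + 69x^2 + 1587x + 11576

Set β = α + 23 = ∛(591), so β^3 = 591. Then (α + 23)^3 - 591 = 0, i.e. α is a root of g(x) = (x + 23)^3 - 591 = x^3 + 69x^2 + 1587x + 11576. Since g(x) = h(x + 23) where h(x) = x^3 - 591, and h is irreducible over Q (because 591 is not a perfect cube, so h has no rational root, and a monic cubic with no rational root is irreducible), g is also irreducible (irreducibility is preserved under the substitution x → x + 23). Hence m_α(x) = x^3 + 69x^2 + 1587x + 11576.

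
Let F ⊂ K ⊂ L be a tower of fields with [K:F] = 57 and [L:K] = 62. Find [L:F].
[L:F] = 3534

The tower law says that for any tower of field extensions F ⊂ K ⊂ L with finite degrees, [L:F] = [L:K] · [K:F]. Here this gives [L:F] = 62 · 57 = 3534.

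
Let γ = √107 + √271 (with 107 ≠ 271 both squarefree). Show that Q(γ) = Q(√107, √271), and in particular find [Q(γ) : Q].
[Q(γ) : Q] = 4 (equivalently, Q(γ) = Q(√107, √271))

Obviously Q(γ) ⊆ Q(√107, √271), and [Q(√107, √271):Q] = 4 (since 107, 271 are distinct squarefree integers > 1 with 28997 not a perfect square). To show equality we compute the minimal polynomial of γ. From γ = √107 + √271: γ^2 = 107 + 2√(28997) + 271 = 378 + 2√(28997), so γ^2 - 378 = 2√(28997); squaring, (γ^2 - 378)^2 = 4·28997, i.e. γ^4 - 756γ^2 + 142884 - 115988 = 0, i.e. γ^4 - 756γ^2 + 26896 = 0. So γ is a root of x^4 - 756x^2 + 26896. This polynomial is irreducible over Q: it has no rational root (each ±√107 ± √271 is irrational), and any factorization into two quadratics over Q would force √(28997) ∈ Q (pairing opposite roots) or √107, √271 ∈ Q (other pairings), all impossible. Hence [Q(γ):Q] = 4 = [Q(√107, √271):Q], so Q(γ) = Q(√107, √271).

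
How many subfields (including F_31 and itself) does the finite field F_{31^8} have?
F_{31^8} has 4 subfields

The subfields of F_{p^n} are exactly the fields F_{p^d} for d | n (each is the fixed field of the unique index-d subgroup of Gal(F_{p^n}/F_p) ≅ Z/nZ). The divisors of n = 8 are {1, 2, 4, 8}, giving 4 subfields: F_{31^1}, F_{31^2}, F_{31^4}, F_{31^8}.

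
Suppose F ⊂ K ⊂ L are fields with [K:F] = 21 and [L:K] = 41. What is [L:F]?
[L:F] = 861

The tower law says that for any tower of field extensions F ⊂ K ⊂ L with finite degrees, [L:F] = [L:K] · [K:F]. Here this gives [L:F] = 41 · 21 = 861.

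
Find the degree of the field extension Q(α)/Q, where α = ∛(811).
[Q(α):Q] = 3

The minimal polynomial of α is x^3 - 811, irreducible over Q since 811 is not a perfect cube (so x^3 - 811 has no rational root). Hence [Q(α):Q] = deg(m_α) = 3.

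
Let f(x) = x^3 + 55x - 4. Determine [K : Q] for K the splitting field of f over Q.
[K : Q] = 6

By the rational root test, any rational root of the monic integer polynomial f(x) = x^3 + 55x - 4 must be an integer dividing the constant term -4, i.e. one of ±{1, 2, 4}. Evaluating: f(1) = 52, f(-1) = -60, f(2) = 114, f(-2) = -122, f(4) = 280, f(-4) = -288; none is 0, so f has no rational root and is therefore irreducible over Q (a cubic with no linear factor over a field is irreducible). For an irreducible cubic, the Galois group is A_3 or S_3 according as the discriminant disc(f) = -4a^3 - 27b^2 = -4·(55)^3 - 27·(-4)^2 = -665932 is or is not a square in Q. Here disc(f) = -665932 is not a perfect square in Q, so the Galois group of f over Q is not contained in A_3 and must be all of S_3. The splitting field has degree |S_3| = 6 over Q, so [K : Q] = 6.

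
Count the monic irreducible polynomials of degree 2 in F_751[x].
There are 281625 monic irreducible polynomials of degree 2 over F_751

Each element of F_{751^2} that lies in no proper subfield is a root of exactly one monic irreducible of degree 2 over F_751, and each such polynomial has 2 distinct roots in F_{751^2}. By Möbius inversion the count is N_751(2) = (1/2) Σ_{d|2} μ(2/d) · 751^d = (1/2)(μ(2)·751^1 + μ(1)·751^2) = 563250/2 = 281625.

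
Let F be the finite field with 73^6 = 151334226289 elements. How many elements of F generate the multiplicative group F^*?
There are φ(151334226288) = 41990400000 primitive elements

F_q^* is cyclic of order q - 1 = 151334226288. A cyclic group of order m has exactly φ(m) generators. Here m = 151334226288 = 2^4 · 3^3 · 7 · 37 · 751 · 1801, so the number of primitive elements is φ(151334226288) = 41990400000.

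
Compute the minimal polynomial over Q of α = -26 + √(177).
m_α(x) = x^2 + 52x + 499

From α + 26 = √(177), squaring gives (α + 26)^2 = 177, i.e. α^2 + 52α + 676 = 177, so α^2 + 52α + 499 = 0. The discriminant of x^2 + 52x + 499 is (52)^2 - 4·(499) = 2704 - 1996 = 708, and 4·(177) is not a perfect square in Q since 177 is squarefree and ≠ 1. Hence x^2 + 52x + 499 is irreducible over Q and is the minimal polynomial of α.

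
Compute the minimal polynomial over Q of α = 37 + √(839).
m_α(x) = x^2 - 74x + 530

From α - 37 = √(839), squaring gives (α - 37)^2 = 839, i.e. α^2 - 74α + 1369 = 839, so α^2 - 74α + 530 = 0. The discriminant of x^2 - 74x + 530 is (-74)^2 - 4·(530) = 5476 - 2120 = 3356, and 4·(839) is not a perfect square in Q since 839 is squarefree and ≠ 1. Hence x^2 - 74x + 530 is irreducible over Q and is the minimal polynomial of α.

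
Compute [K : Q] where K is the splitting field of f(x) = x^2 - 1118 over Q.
[K : Q] = 2

f(x) = x^2 - 1118 factors as (x - √1118)(x + √1118). The splitting field is K = Q(√1118). Since 1118 is squarefree and > 1, it is not a perfect square, so x^2 - 1118 is irreducible over Q and [Q(√1118) : Q] = 2. Hence [K : Q] = 2.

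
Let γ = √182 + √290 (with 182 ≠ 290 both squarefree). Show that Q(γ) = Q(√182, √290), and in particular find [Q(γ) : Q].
[Q(γ) : Q] = 4 (equivalently, Q(γ) = Q(√182, √290))

Obviously Q(γ) ⊆ Q(√182, √290), and [Q(√182, √290):Q] = 4 (since 182, 290 are distinct squarefree integers > 1 with 52780 not a perfect square). To show equality we compute the minimal polynomial of γ. From γ = √182 + √290: γ^2 = 182 + 2√(52780) + 290 = 472 + 2√(52780), so γ^2 - 472 = 2√(52780); squaring, (γ^2 - 472)^2 = 4·52780, i.e. γ^4 - 944γ^2 + 222784 - 211120 = 0, i.e. γ^4 - 944γ^2 + 11664 = 0. So γ is a root of x^4 - 944x^2 + 11664. This polynomial is irreducible over Q: it has no rational root (each ±√182 ± √290 is irrational), and any factorization into two quadratics over Q would force √(52780) ∈ Q (pairing opposite roots) or √182, √290 ∈ Q (other pairings), all impossible. Hence [Q(γ):Q] = 4 = [Q(√182, √290):Q], so Q(γ) = Q(√182, √290).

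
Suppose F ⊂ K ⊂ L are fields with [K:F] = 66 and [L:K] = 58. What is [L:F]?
[L:F] = 3828

The tower law says that for any tower of field extensions F ⊂ K ⊂ L with finite degrees, [L:F] = [L:K] · [K:F]. Here this gives [L:F] = 58 · 66 = 3828.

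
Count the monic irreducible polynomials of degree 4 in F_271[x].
There are 1348376760 monic irreducible polynomials of degree 4 over F_271

Each element of F_{271^4} that lies in no proper subfield is a root of exactly one monic irreducible of degree 4 over F_271, and each such polynomial has 4 distinct roots in F_{271^4}. By Möbius inversion the count is N_271(4) = (1/4) Σ_{d|4} μ(4/d) · 271^d = (1/4)(μ(4)·271^1 + μ(2)·271^2 + μ(1)·271^4) = 5393507040/4 = 1348376760.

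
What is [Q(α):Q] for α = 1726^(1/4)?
[Q(α):Q] = 4

α is a root of x^4 - 1726. By Eisenstein's criterion at the prime p = 2 (which divides the constant term 1726 but p^2 = 4 does not, since 1726 is squarefree), x^4 - 1726 is irreducible over Q. Hence [Q(α):Q] = 4.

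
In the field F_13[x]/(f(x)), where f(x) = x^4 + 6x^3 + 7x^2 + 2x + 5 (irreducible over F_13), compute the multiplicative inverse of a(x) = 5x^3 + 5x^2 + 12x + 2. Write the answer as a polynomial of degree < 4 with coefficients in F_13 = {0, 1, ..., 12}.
a(x)^(-1) ≡ 7x^3 + 7x^2 + 2x + 10 (mod f(x))

Since f is irreducible over F_13, F_13[x]/(f) is a field and a(x) ≠ 0 has an inverse. Apply the extended Euclidean algorithm to f(x) and a(x) in F_13[x]: f(x) = (8x + 1)·a(x) + (10x^2 + 3);  a(x) = (7x + 7)·(10x^2 + 3) + (4x + 7);  (10x^2 + 3) = (9x + 7)·(4x + 7) + (6). The last nonzero remainder is the constant 6 = gcd(f, a) in F_13. Back-substituting through the division chain expresses 6 = s(x)·a(x) + t(x)·f(x) with s(x) ≡ 3x^3 + 3x^2 + 12x + 8 (mod f), so (3x^3 + 3x^2 + 12x + 8)·a(x) ≡ 6 (mod f). Multiplying by 6^(-1) ≡ 11 in F_13 gives a(x)^(-1) ≡ 11·(3x^3 + 3x^2 + 12x + 8) ≡ 7x^3 + 7x^2 + 2x + 10 (mod f). Check: (5x^3 + 5x^2 + 12x + 2)·(7x^3 + 7x^2 + 2x + 10) = 9x^6 + 5x^5 + 12x^4 + 2x^3 + 10x^2 + 7x + 7 ≡ 1 (mod x^4 + 6x^3 + 7x^2 + 2x + 5).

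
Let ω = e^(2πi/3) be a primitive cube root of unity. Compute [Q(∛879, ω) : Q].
[Q(∛879, ω) : Q] = 6

[Q(∛879):Q] = 3 (min poly x^3 - 879, irreducible since 879 is not a perfect cube). [Q(ω):Q] = 2 (min poly x^2 + x + 1). Since Q(∛879) ⊂ R and ω ∉ R, we have ω ∉ Q(∛879), so x^2 + x + 1 remains irreducible over Q(∛879) and [Q(∛879, ω) : Q(∛879)] = 2. By the tower law, [Q(∛879, ω) : Q] = 3 · 2 = 6. (In fact Q(∛879, ω) is the splitting field of x^3 - 879 over Q.)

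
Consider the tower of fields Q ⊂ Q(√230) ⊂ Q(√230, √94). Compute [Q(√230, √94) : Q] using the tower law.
[Q(√230, √94) : Q] = 4

[Q(√230):Q] = 2 (min poly x^2 - 230, irreducible since 230 is squarefree > 1). For the top step, suppose √94 ∈ Q(√230), say √94 = c + d√230 with c, d ∈ Q. Squaring: 94 = c^2 + 230d^2 + 2cd√230. Since √230 ∉ Q this forces 2cd = 0. If d = 0 then √94 = c ∈ Q, contradicting 94 squarefree > 1. If c = 0 then 94 = 230d^2, so 230·94 = (230d)^2 is a perfect square in Q — but 230·94 = 21620 is not a perfect square (since 230 and 94 are distinct squarefree integers). Contradiction. Hence √94 ∉ Q(√230), so x^2 - 94 stays irreducible over Q(√230) and [Q(√230, √94) : Q(√230)] = 2. By the tower law, [Q(√230, √94) : Q] = 2 · 2 = 4.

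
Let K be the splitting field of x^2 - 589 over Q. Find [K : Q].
[K : Q] = 2

f(x) = x^2 - 589 factors as (x - √589)(x + √589). The splitting field is K = Q(√589). Since 589 is squarefree and > 1, it is not a perfect square, so x^2 - 589 is irreducible over Q and [Q(√589) : Q] = 2. Hence [K : Q] = 2.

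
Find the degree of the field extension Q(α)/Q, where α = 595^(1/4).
[Q(α):Q] = 4

α is a root of x^4 - 595. By Eisenstein's criterion at the prime p = 5 (which divides the constant term 595 but p^2 = 25 does not, since 595 is squarefree), x^4 - 595 is irreducible over Q. Hence [Q(α):Q] = 4.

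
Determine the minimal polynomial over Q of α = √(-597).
m_α(x) = x^2 + 597

α satisfies α^2 + 597 = 0, so x^2 + 597 annihilates α. Since d = -597 is squarefree and ≠ 1, it is not a perfect square in Q, so x^2 + 597 has no rational root and is therefore irreducible over Q (a degree-2 polynomial over a field is irreducible iff it has no root). Hence m_α(x) = x^2 + 597.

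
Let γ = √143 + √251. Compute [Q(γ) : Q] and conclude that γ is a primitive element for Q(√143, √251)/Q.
[Q(γ) : Q] = 4 (equivalently, Q(γ) = Q(√143, √251))

Obviously Q(γ) ⊆ Q(√143, √251), and [Q(√143, √251):Q] = 4 (since 143, 251 are distinct squarefree integers > 1 with 35893 not a perfect square). To show equality we compute the minimal polynomial of γ. From γ = √143 + √251: γ^2 = 143 + 2√(35893) + 251 = 394 + 2√(35893), so γ^2 - 394 = 2√(35893); squaring, (γ^2 - 394)^2 = 4·35893, i.e. γ^4 - 788γ^2 + 155236 - 143572 = 0, i.e. γ^4 - 788γ^2 + 11664 = 0. So γ is a root of x^4 - 788x^2 + 11664. This polynomial is irreducible over Q: it has no rational root (each ±√143 ± √251 is irrational), and any factorization into two quadratics over Q would force √(35893) ∈ Q (pairing opposite roots) or √143, √251 ∈ Q (other pairings), all impossible. Hence [Q(γ):Q] = 4 = [Q(√143, √251):Q], so Q(γ) = Q(√143, √251).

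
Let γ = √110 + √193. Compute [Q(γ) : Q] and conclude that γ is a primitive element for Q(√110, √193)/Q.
[Q(γ) : Q] = 4 (equivalently, Q(γ) = Q(√110, √193))

Obviously Q(γ) ⊆ Q(√110, √193), and [Q(√110, √193):Q] = 4 (since 110, 193 are distinct squarefree integers > 1 with 21230 not a perfect square). To show equality we compute the minimal polynomial of γ. From γ = √110 + √193: γ^2 = 110 + 2√(21230) + 193 = 303 + 2√(21230), so γ^2 - 303 = 2√(21230); squaring, (γ^2 - 303)^2 = 4·21230, i.e. γ^4 - 606γ^2 + 91809 - 84920 = 0, i.e. γ^4 - 606γ^2 + 6889 = 0. So γ is a root of x^4 - 606x^2 + 6889. This polynomial is irreducible over Q: it has no rational root (each ±√110 ± √193 is irrational), and any factorization into two quadratics over Q would force √(21230) ∈ Q (pairing opposite roots) or √110, √193 ∈ Q (other pairings), all impossible. Hence [Q(γ):Q] = 4 = [Q(√110, √193):Q], so Q(γ) = Q(√110, √193).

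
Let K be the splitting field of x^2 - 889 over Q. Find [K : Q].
[K : Q] = 2

f(x) = x^2 - 889 factors as (x - √889)(x + √889). The splitting field is K = Q(√889). Since 889 is squarefree and > 1, it is not a perfect square, so x^2 - 889 is irreducible over Q and [Q(√889) : Q] = 2. Hence [K : Q] = 2.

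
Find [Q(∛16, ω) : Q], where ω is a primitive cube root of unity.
[Q(∛16, ω) : Q] = 6

[Q(∛16):Q] = 3 (min poly x^3 - 16, irreducible since 16 is not a perfect cube). [Q(ω):Q] = 2 (min poly x^2 + x + 1). Since Q(∛16) ⊂ R and ω ∉ R, we have ω ∉ Q(∛16), so x^2 + x + 1 remains irreducible over Q(∛16) and [Q(∛16, ω) : Q(∛16)] = 2. By the tower law, [Q(∛16, ω) : Q] = 3 · 2 = 6. (In fact Q(∛16, ω) is the splitting field of x^3 - 16 over Q.)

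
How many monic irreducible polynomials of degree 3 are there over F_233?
There are 4216368 monic irreducible polynomials of degree 3 over F_233

Each element of F_{233^3} that lies in no proper subfield is a root of exactly one monic irreducible of degree 3 over F_233, and each such polynomial has 3 distinct roots in F_{233^3}. By Möbius inversion the count is N_233(3) = (1/3) Σ_{d|3} μ(3/d) · 233^d = (1/3)(μ(3)·233^1 + μ(1)·233^3) = 12649104/3 = 4216368.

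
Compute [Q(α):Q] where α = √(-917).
[Q(α):Q] = 2

[Q(α):Q] equals the degree of the minimal polynomial of α. Here α^2 = -917 and x^2 + 917 is irreducible (d = -917 is squarefree, ≠ 1, hence not a square), so deg(m_α) = 2. Thus [Q(α):Q] = 2.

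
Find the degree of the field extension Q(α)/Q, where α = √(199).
[Q(α):Q] = 2

[Q(α):Q] equals the degree of the minimal polynomial of α. Here α^2 = 199 and x^2 - 199 is irreducible (d = 199 is squarefree, ≠ 1, hence not a square), so deg(m_α) = 2. Thus [Q(α):Q] = 2.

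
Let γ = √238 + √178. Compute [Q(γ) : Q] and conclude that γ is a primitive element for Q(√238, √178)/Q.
[Q(γ) : Q] = 4 (equivalently, Q(γ) = Q(√238, √178))

Obviously Q(γ) ⊆ Q(√238, √178), and [Q(√238, √178):Q] = 4 (since 238, 178 are distinct squarefree integers > 1 with 42364 not a perfect square). To show equality we compute the minimal polynomial of γ. From γ = √238 + √178: γ^2 = 238 + 2√(42364) + 178 = 416 + 2√(42364), so γ^2 - 416 = 2√(42364); squaring, (γ^2 - 416)^2 = 4·42364, i.e. γ^4 - 832γ^2 + 173056 - 169456 = 0, i.e. γ^4 - 832γ^2 + 3600 = 0. So γ is a root of x^4 - 832x^2 + 3600. This polynomial is irreducible over Q: it has no rational root (each ±√238 ± √178 is irrational), and any factorization into two quadratics over Q would force √(42364) ∈ Q (pairing opposite roots) or √238, √178 ∈ Q (other pairings), all impossible. Hence [Q(γ):Q] = 4 = [Q(√238, √178):Q], so Q(γ) = Q(√238, √178).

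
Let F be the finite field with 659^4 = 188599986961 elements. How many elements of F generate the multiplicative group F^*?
There are φ(188599986960) = 35271475200 primitive elements

F_q^* is cyclic of order q - 1 = 188599986960. A cyclic group of order m has exactly φ(m) generators. Here m = 188599986960 = 2^4 · 3 · 5 · 7 · 11 · 17 · 47 · 53 · 241, so the number of primitive elements is φ(188599986960) = 35271475200.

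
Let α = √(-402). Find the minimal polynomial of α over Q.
m_α(x) = x^2 + 402

α satisfies α^2 + 402 = 0, so x^2 + 402 annihilates α. Since d = -402 is squarefree and ≠ 1, it is not a perfect square in Q, so x^2 + 402 has no rational root and is therefore irreducible over Q (a degree-2 polynomial over a field is irreducible iff it has no root). Hence m_α(x) = x^2 + 402.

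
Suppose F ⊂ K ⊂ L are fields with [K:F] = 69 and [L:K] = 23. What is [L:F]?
[L:F] = 1587

The tower law says that for any tower of field extensions F ⊂ K ⊂ L with finite degrees, [L:F] = [L:K] · [K:F]. Here this gives [L:F] = 23 · 69 = 1587.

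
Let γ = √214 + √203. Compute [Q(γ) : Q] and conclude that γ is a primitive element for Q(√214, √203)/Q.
[Q(γ) : Q] = 4 (equivalently, Q(γ) = Q(√214, √203))

Obviously Q(γ) ⊆ Q(√214, √203), and [Q(√214, √203):Q] = 4 (since 214, 203 are distinct squarefree integers > 1 with 43442 not a perfect square). To show equality we compute the minimal polynomial of γ. From γ = √214 + √203: γ^2 = 214 + 2√(43442) + 203 = 417 + 2√(43442), so γ^2 - 417 = 2√(43442); squaring, (γ^2 - 417)^2 = 4·43442, i.e. γ^4 - 834γ^2 + 173889 - 173768 = 0, i.e. γ^4 - 834γ^2 + 121 = 0. So γ is a root of x^4 - 834x^2 + 121. This polynomial is irreducible over Q: it has no rational root (each ±√214 ± √203 is irrational), and any factorization into two quadratics over Q would force √(43442) ∈ Q (pairing opposite roots) or √214, √203 ∈ Q (other pairings), all impossible. Hence [Q(γ):Q] = 4 = [Q(√214, √203):Q], so Q(γ) = Q(√214, √203).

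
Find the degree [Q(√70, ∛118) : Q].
[Q(√70, ∛118) : Q] = 6

Let L = Q(√70, ∛118). Since Q(√70) ⊂ L and [Q(√70):Q] = 2, the tower law gives 2 | [L:Q]. Likewise Q(∛118) ⊂ L with [Q(∛118):Q] = 3 (because 118 is not a perfect cube), so 3 | [L:Q]. As gcd(2,3) = 1, [L:Q] is divisible by 6. Conversely L is generated over Q by √70 and ∛118, so [L:Q] ≤ 2·3 = 6. Therefore [Q(√70, ∛118) : Q] = 6.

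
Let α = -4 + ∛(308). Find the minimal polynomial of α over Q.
m_α(x) = x^3 + 12x^2 + 48x - 244

Set β = α + 4 = ∛(308), so β^3 = 308. Then (α + 4)^3 - 308 = 0, i.e. α is a root of g(x) = (x + 4)^3 - 308 = x^3 + 12x^2 + 48x - 244. Since g(x) = h(x + 4) where h(x) = x^3 - 308, and h is irreducible over Q (because 308 is not a perfect cube, so h has no rational root, and a monic cubic with no rational root is irreducible), g is also irreducible (irreducibility is preserved under the substitution x → x + 4). Hence m_α(x) = x^3 + 12x^2 + 48x - 244.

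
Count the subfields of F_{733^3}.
F_{733^3} has 2 subfields

The subfields of F_{p^n} are exactly the fields F_{p^d} for d | n (each is the fixed field of the unique index-d subgroup of Gal(F_{p^n}/F_p) ≅ Z/nZ). The divisors of n = 3 are {1, 3}, giving 2 subfields: F_{733^1}, F_{733^3}.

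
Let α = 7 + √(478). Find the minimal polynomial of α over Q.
m_α(x) = x^2 - 14x - 429

From α - 7 = √(478), squaring gives (α - 7)^2 = 478, i.e. α^2 - 14α + 49 = 478, so α^2 - 14α - 429 = 0. The discriminant of x^2 - 14x - 429 is (-14)^2 - 4·(-429) = 196 + 1716 = 1912, and 4·(478) is not a perfect square in Q since 478 is squarefree and ≠ 1. Hence x^2 - 14x - 429 is irreducible over Q and is the minimal polynomial of α.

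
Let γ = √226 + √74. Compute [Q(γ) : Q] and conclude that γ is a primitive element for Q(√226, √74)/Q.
[Q(γ) : Q] = 4 (equivalently, Q(γ) = Q(√226, √74))

Obviously Q(γ) ⊆ Q(√226, √74), and [Q(√226, √74):Q] = 4 (since 226, 74 are distinct squarefree integers > 1 with 16724 not a perfect square). To show equality we compute the minimal polynomial of γ. From γ = √226 + √74: γ^2 = 226 + 2√(16724) + 74 = 300 + 2√(16724), so γ^2 - 300 = 2√(16724); squaring, (γ^2 - 300)^2 = 4·16724, i.e. γ^4 - 600γ^2 + 90000 - 66896 = 0, i.e. γ^4 - 600γ^2 + 23104 = 0. So γ is a root of x^4 - 600x^2 + 23104. This polynomial is irreducible over Q: it has no rational root (each ±√226 ± √74 is irrational), and any factorization into two quadratics over Q would force √(16724) ∈ Q (pairing opposite roots) or √226, √74 ∈ Q (other pairings), all impossible. Hence [Q(γ):Q] = 4 = [Q(√226, √74):Q], so Q(γ) = Q(√226, √74).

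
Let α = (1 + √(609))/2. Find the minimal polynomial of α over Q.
m_α(x) = x^2 - x - 152

From 2α - 1 = √(609), squaring gives (2α - 1)^2 = 609, i.e. 4α^2 - 4α + 1 = 609, so α^2 - α + (1 - 609)/4 = 0. Since 609 ≡ 1 (mod 4), (1 - 609)/4 = -152 ∈ Z. The polynomial x^2 - x - 152 has discriminant 1 - 4·(-152) = 609, which is not a perfect square in Q (d = 609 is squarefree and ≠ 1), so x^2 - x - 152 is irreducible over Q. It is the minimal polynomial of α.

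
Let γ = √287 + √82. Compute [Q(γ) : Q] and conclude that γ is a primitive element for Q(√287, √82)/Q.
[Q(γ) : Q] = 4 (equivalently, Q(γ) = Q(√287, √82))

Obviously Q(γ) ⊆ Q(√287, √82), and [Q(√287, √82):Q] = 4 (since 287, 82 are distinct squarefree integers > 1 with 23534 not a perfect square). To show equality we compute the minimal polynomial of γ. From γ = √287 + √82: γ^2 = 287 + 2√(23534) + 82 = 369 + 2√(23534), so γ^2 - 369 = 2√(23534); squaring, (γ^2 - 369)^2 = 4·23534, i.e. γ^4 - 738γ^2 + 136161 - 94136 = 0, i.e. γ^4 - 738γ^2 + 42025 = 0. So γ is a root of x^4 - 738x^2 + 42025. This polynomial is irreducible over Q: it has no rational root (each ±√287 ± √82 is irrational), and any factorization into two quadratics over Q would force √(23534) ∈ Q (pairing opposite roots) or √287, √82 ∈ Q (other pairings), all impossible. Hence [Q(γ):Q] = 4 = [Q(√287, √82):Q], so Q(γ) = Q(√287, √82).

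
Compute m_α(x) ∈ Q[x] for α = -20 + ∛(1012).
m_α(x) = x^3 + 60x^2 + 1200x + 6988

Set β = α + 20 = ∛(1012), so β^3 = 1012. Then (α + 20)^3 - 1012 = 0, i.e. α is a root of g(x) = (x + 20)^3 - 1012 = x^3 + 60x^2 + 1200x + 6988. Since g(x) = h(x + 20) where h(x) = x^3 - 1012, and h is irreducible over Q (because 1012 is not a perfect cube, so h has no rational root, and a monic cubic with no rational root is irreducible), g is also irreducible (irreducibility is preserved under the substitution x → x + 20). Hence m_α(x) = x^3 + 60x^2 + 1200x + 6988.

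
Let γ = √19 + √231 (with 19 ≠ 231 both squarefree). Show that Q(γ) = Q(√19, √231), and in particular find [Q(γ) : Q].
[Q(γ) : Q] = 4 (equivalently, Q(γ) = Q(√19, √231))

Obviously Q(γ) ⊆ Q(√19, √231), and [Q(√19, √231):Q] = 4 (since 19, 231 are distinct squarefree integers > 1 with 4389 not a perfect square). To show equality we compute the minimal polynomial of γ. From γ = √19 + √231: γ^2 = 19 + 2√(4389) + 231 = 250 + 2√(4389), so γ^2 - 250 = 2√(4389); squaring, (γ^2 - 250)^2 = 4·4389, i.e. γ^4 - 500γ^2 + 62500 - 17556 = 0, i.e. γ^4 - 500γ^2 + 44944 = 0. So γ is a root of x^4 - 500x^2 + 44944. This polynomial is irreducible over Q: it has no rational root (each ±√19 ± √231 is irrational), and any factorization into two quadratics over Q would force √(4389) ∈ Q (pairing opposite roots) or √19, √231 ∈ Q (other pairings), all impossible. Hence [Q(γ):Q] = 4 = [Q(√19, √231):Q], so Q(γ) = Q(√19, √231).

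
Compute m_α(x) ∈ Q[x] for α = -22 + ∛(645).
m_α(x) = x^3 + 66x^2 + 1452x + 10003

Set β = α + 22 = ∛(645), so β^3 = 645. Then (α + 22)^3 - 645 = 0, i.e. α is a root of g(x) = (x + 22)^3 - 645 = x^3 + 66x^2 + 1452x + 10003. Since g(x) = h(x + 22) where h(x) = x^3 - 645, and h is irreducible over Q (because 645 is not a perfect cube, so h has no rational root, and a monic cubic with no rational root is irreducible), g is also irreducible (irreducibility is preserved under the substitution x → x + 22). Hence m_α(x) = x^3 + 66x^2 + 1452x + 10003.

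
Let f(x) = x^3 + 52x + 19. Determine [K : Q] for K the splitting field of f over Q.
[K : Q] = 6

By the rational root test, any rational root of the monic integer polynomial f(x) = x^3 + 52x + 19 must be an integer dividing the constant term 19, i.e. one of ±{1, 19}. Evaluating: f(1) = 72, f(-1) = -34, f(19) = 7866, f(-19) = -7828; none is 0, so f has no rational root and is therefore irreducible over Q (a cubic with no linear factor over a field is irreducible). For an irreducible cubic, the Galois group is A_3 or S_3 according as the discriminant disc(f) = -4a^3 - 27b^2 = -4·(52)^3 - 27·(19)^2 = -572179 is or is not a square in Q. Here disc(f) = -572179 is not a perfect square in Q, so the Galois group of f over Q is not contained in A_3 and must be all of S_3. The splitting field has degree |S_3| = 6 over Q, so [K : Q] = 6.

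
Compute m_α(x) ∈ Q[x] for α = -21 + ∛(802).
m_α(x) = x^3 + 63x^2 + 1323x + 8459

Set β = α + 21 = ∛(802), so β^3 = 802. Then (α + 21)^3 - 802 = 0, i.e. α is a root of g(x) = (x + 21)^3 - 802 = x^3 + 63x^2 + 1323x + 8459. Since g(x) = h(x + 21) where h(x) = x^3 - 802, and h is irreducible over Q (because 802 is not a perfect cube, so h has no rational root, and a monic cubic with no rational root is irreducible), g is also irreducible (irreducibility is preserved under the substitution x → x + 21). Hence m_α(x) = x^3 + 63x^2 + 1323x + 8459.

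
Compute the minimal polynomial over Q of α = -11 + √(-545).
m_α(x) = x^2 + 22x + 666

From α + 11 = √(-545), squaring gives (α + 11)^2 = -545, i.e. α^2 + 22α + 121 = -545, so α^2 + 22α + 666 = 0. The discriminant of x^2 + 22x + 666 is (22)^2 - 4·(666) = 484 - 2664 = -2180, and 4·(-545) is not a perfect square in Q since -545 is squarefree and ≠ 1. Hence x^2 + 22x + 666 is irreducible over Q and is the minimal polynomial of α.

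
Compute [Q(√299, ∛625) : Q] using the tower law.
[Q(√299, ∛625) : Q] = 6

Let L = Q(√299, ∛625). Since Q(√299) ⊂ L and [Q(√299):Q] = 2, the tower law gives 2 | [L:Q]. Likewise Q(∛625) ⊂ L with [Q(∛625):Q] = 3 (because 625 is not a perfect cube), so 3 | [L:Q]. As gcd(2,3) = 1, [L:Q] is divisible by 6. Conversely L is generated over Q by √299 and ∛625, so [L:Q] ≤ 2·3 = 6. Therefore [Q(√299, ∛625) : Q] = 6.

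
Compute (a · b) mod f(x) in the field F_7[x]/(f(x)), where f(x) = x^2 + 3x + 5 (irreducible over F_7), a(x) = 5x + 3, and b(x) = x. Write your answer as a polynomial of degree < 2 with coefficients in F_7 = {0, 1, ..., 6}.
a · b ≡ 2x + 3 (mod f(x))

Multiply in F_7[x]: a(x)·b(x) = (5x + 3)·(x) = 5x^2 + 3x. This has degree ≥ 2, so divide by f(x) over F_7: 5x^2 + 3x = (5)·(x^2 + 3x + 5) + (2x + 3). Hence a·b ≡ 2x + 3 (mod f). (F_7[x]/(f) is a field with 7^2 = 49 elements since f is irreducible of degree 2.)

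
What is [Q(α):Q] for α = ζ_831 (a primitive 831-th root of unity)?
[Q(α):Q] = 552

The minimal polynomial of ζ_831 over Q is the 831-th cyclotomic polynomial Φ_831(x), which is irreducible over Q and has degree φ(831) = 552. Hence [Q(α):Q] = φ(831) = 552.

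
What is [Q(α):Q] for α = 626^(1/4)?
[Q(α):Q] = 4

α is a root of x^4 - 626. By Eisenstein's criterion at the prime p = 2 (which divides the constant term 626 but p^2 = 4 does not, since 626 is squarefree), x^4 - 626 is irreducible over Q. Hence [Q(α):Q] = 4.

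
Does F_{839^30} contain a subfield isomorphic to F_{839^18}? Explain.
No: F_{839^18} is not a subfield of F_{839^30}

F_{p^m} embeds in F_{p^n} iff m | n. Here 18 ∤ 30 (since 30 = 1·18 + 12 with remainder 12 ≠ 0), so F_{839^18} is not a subfield of F_{839^30}. Equivalently: if it were, the tower law would give 18 = [F_{839^18}:F_839] dividing [F_{839^30}:F_839] = 30, contradiction.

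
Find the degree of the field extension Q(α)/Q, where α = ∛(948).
[Q(α):Q] = 3

The minimal polynomial of α is x^3 - 948, irreducible over Q since 948 is not a perfect cube (so x^3 - 948 has no rational root). Hence [Q(α):Q] = deg(m_α) = 3.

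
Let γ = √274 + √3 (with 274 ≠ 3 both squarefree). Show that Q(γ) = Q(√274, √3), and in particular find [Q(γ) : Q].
[Q(γ) : Q] = 4 (equivalently, Q(γ) = Q(√274, √3))

Obviously Q(γ) ⊆ Q(√274, √3), and [Q(√274, √3):Q] = 4 (since 274, 3 are distinct squarefree integers > 1 with 822 not a perfect square). To show equality we compute the minimal polynomial of γ. From γ = √274 + √3: γ^2 = 274 + 2√(822) + 3 = 277 + 2√(822), so γ^2 - 277 = 2√(822); squaring, (γ^2 - 277)^2 = 4·822, i.e. γ^4 - 554γ^2 + 76729 - 3288 = 0, i.e. γ^4 - 554γ^2 + 73441 = 0. So γ is a root of x^4 - 554x^2 + 73441. This polynomial is irreducible over Q: it has no rational root (each ±√274 ± √3 is irrational), and any factorization into two quadratics over Q would force √(822) ∈ Q (pairing opposite roots) or √274, √3 ∈ Q (other pairings), all impossible. Hence [Q(γ):Q] = 4 = [Q(√274, √3):Q], so Q(γ) = Q(√274, √3).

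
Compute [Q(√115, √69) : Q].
[Q(√115, √69) : Q] = 4

[Q(√115):Q] = 2 (min poly x^2 - 115, irreducible since 115 is squarefree > 1). For the top step, suppose √69 ∈ Q(√115), say √69 = c + d√115 with c, d ∈ Q. Squaring: 69 = c^2 + 115d^2 + 2cd√115. Since √115 ∉ Q this forces 2cd = 0. If d = 0 then √69 = c ∈ Q, contradicting 69 squarefree > 1. If c = 0 then 69 = 115d^2, so 115·69 = (115d)^2 is a perfect square in Q — but 115·69 = 7935 is not a perfect square (since 115 and 69 are distinct squarefree integers). Contradiction. Hence √69 ∉ Q(√115), so x^2 - 69 stays irreducible over Q(√115) and [Q(√115, √69) : Q(√115)] = 2. By the tower law, [Q(√115, √69) : Q] = 2 · 2 = 4.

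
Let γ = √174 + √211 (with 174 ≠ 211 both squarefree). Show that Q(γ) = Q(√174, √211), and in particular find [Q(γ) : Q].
[Q(γ) : Q] = 4 (equivalently, Q(γ) = Q(√174, √211))

Obviously Q(γ) ⊆ Q(√174, √211), and [Q(√174, √211):Q] = 4 (since 174, 211 are distinct squarefree integers > 1 with 36714 not a perfect square). To show equality we compute the minimal polynomial of γ. From γ = √174 + √211: γ^2 = 174 + 2√(36714) + 211 = 385 + 2√(36714), so γ^2 - 385 = 2√(36714); squaring, (γ^2 - 385)^2 = 4·36714, i.e. γ^4 - 770γ^2 + 148225 - 146856 = 0, i.e. γ^4 - 770γ^2 + 1369 = 0. So γ is a root of x^4 - 770x^2 + 1369. This polynomial is irreducible over Q: it has no rational root (each ±√174 ± √211 is irrational), and any factorization into two quadratics over Q would force √(36714) ∈ Q (pairing opposite roots) or √174, √211 ∈ Q (other pairings), all impossible. Hence [Q(γ):Q] = 4 = [Q(√174, √211):Q], so Q(γ) = Q(√174, √211).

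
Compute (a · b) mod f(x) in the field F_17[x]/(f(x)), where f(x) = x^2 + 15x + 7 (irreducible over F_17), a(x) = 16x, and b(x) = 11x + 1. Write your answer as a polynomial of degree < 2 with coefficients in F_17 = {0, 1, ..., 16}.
a · b ≡ 11x + 9 (mod f(x))

Multiply in F_17[x]: a(x)·b(x) = (16x)·(11x + 1) = 6x^2 + 16x. This has degree ≥ 2, so divide by f(x) over F_17: 6x^2 + 16x = (6)·(x^2 + 15x + 7) + (11x + 9). Hence a·b ≡ 11x + 9 (mod f). (F_17[x]/(f) is a field with 17^2 = 289 elements since f is irreducible of degree 2.)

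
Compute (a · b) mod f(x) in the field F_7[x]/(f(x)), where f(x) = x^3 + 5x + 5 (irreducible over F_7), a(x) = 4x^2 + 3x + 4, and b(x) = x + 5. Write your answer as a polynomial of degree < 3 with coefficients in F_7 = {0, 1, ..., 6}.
a · b ≡ 2x^2 + 6x (mod f(x))

Multiply in F_7[x]: a(x)·b(x) = (4x^2 + 3x + 4)·(x + 5) = 4x^3 + 2x^2 + 5x + 6. This has degree ≥ 3, so divide by f(x) over F_7: 4x^3 + 2x^2 + 5x + 6 = (4)·(x^3 + 5x + 5) + (2x^2 + 6x). Hence a·b ≡ 2x^2 + 6x (mod f). (F_7[x]/(f) is a field with 7^3 = 343 elements since f is irreducible of degree 3.)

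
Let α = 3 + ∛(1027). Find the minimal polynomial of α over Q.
m_α(x) = x^3 - 9x^2 + 27x - 1054

Set β = α - 3 = ∛(1027), so β^3 = 1027. Then (α - 3)^3 - 1027 = 0, i.e. α is a root of g(x) = (x - 3)^3 - 1027 = x^3 - 9x^2 + 27x - 1054. Since g(x) = h(x - 3) where h(x) = x^3 - 1027, and h is irreducible over Q (because 1027 is not a perfect cube, so h has no rational root, and a monic cubic with no rational root is irreducible), g is also irreducible (irreducibility is preserved under the substitution x → x - 3). Hence m_α(x) = x^3 - 9x^2 + 27x - 1054.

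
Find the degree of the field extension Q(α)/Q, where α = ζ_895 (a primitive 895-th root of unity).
[Q(α):Q] = 712

The minimal polynomial of ζ_895 over Q is the 895-th cyclotomic polynomial Φ_895(x), which is irreducible over Q and has degree φ(895) = 712. Hence [Q(α):Q] = φ(895) = 712.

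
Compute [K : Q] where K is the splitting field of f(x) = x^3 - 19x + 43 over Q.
[K : Q] = 6

By the rational root test, any rational root of the monic integer polynomial f(x) = x^3 - 19x + 43 must be an integer dividing the constant term 43, i.e. one of ±{1, 43}. Evaluating: f(1) = 25, f(-1) = 61, f(43) = 78733, f(-43) = -78647; none is 0, so f has no rational root and is therefore irreducible over Q (a cubic with no linear factor over a field is irreducible). For an irreducible cubic, the Galois group is A_3 or S_3 according as the discriminant disc(f) = -4a^3 - 27b^2 = -4·(-19)^3 - 27·(43)^2 = -22487 is or is not a square in Q. Here disc(f) = -22487 is not a perfect square in Q, so the Galois group of f over Q is not contained in A_3 and must be all of S_3. The splitting field has degree |S_3| = 6 over Q, so [K : Q] = 6.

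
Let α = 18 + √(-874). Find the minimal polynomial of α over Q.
m_α(x) = x^2 - 36x + 1198

From α - 18 = √(-874), squaring gives (α - 18)^2 = -874, i.e. α^2 - 36α + 324 = -874, so α^2 - 36α + 1198 = 0. The discriminant of x^2 - 36x + 1198 is (-36)^2 - 4·(1198) = 1296 - 4792 = -3496, and 4·(-874) is not a perfect square in Q since -874 is squarefree and ≠ 1. Hence x^2 - 36x + 1198 is irreducible over Q and is the minimal polynomial of α.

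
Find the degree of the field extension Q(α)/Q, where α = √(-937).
[Q(α):Q] = 2

[Q(α):Q] equals the degree of the minimal polynomial of α. Here α^2 = -937 and x^2 + 937 is irreducible (d = -937 is squarefree, ≠ 1, hence not a square), so deg(m_α) = 2. Thus [Q(α):Q] = 2.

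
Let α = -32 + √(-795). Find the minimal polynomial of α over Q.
m_α(x) = x^2 + 64x + 1819

From α + 32 = √(-795), squaring gives (α + 32)^2 = -795, i.e. α^2 + 64α + 1024 = -795, so α^2 + 64α + 1819 = 0. The discriminant of x^2 + 64x + 1819 is (64)^2 - 4·(1819) = 4096 - 7276 = -3180, and 4·(-795) is not a perfect square in Q since -795 is squarefree and ≠ 1. Hence x^2 + 64x + 1819 is irreducible over Q and is the minimal polynomial of α.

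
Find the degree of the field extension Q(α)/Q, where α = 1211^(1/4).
[Q(α):Q] = 4

α is a root of x^4 - 1211. By Eisenstein's criterion at the prime p = 7 (which divides the constant term 1211 but p^2 = 49 does not, since 1211 is squarefree), x^4 - 1211 is irreducible over Q. Hence [Q(α):Q] = 4.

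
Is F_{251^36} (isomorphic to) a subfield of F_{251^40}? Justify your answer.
No: F_{251^36} is not a subfield of F_{251^40}

F_{p^m} embeds in F_{p^n} iff m | n. Here 36 ∤ 40 (since 40 = 1·36 + 4 with remainder 4 ≠ 0), so F_{251^36} is not a subfield of F_{251^40}. Equivalently: if it were, the tower law would give 36 = [F_{251^36}:F_251] dividing [F_{251^40}:F_251] = 40, contradiction.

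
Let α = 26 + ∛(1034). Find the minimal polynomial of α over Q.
m_α(x) = x^3 - 78x^2 + 2028x - 18610

Set β = α - 26 = ∛(1034), so β^3 = 1034. Then (α - 26)^3 - 1034 = 0, i.e. α is a root of g(x) = (x - 26)^3 - 1034 = x^3 - 78x^2 + 2028x - 18610. Since g(x) = h(x - 26) where h(x) = x^3 - 1034, and h is irreducible over Q (because 1034 is not a perfect cube, so h has no rational root, and a monic cubic with no rational root is irreducible), g is also irreducible (irreducibility is preserved under the substitution x → x - 26). Hence m_α(x) = x^3 - 78x^2 + 2028x - 18610.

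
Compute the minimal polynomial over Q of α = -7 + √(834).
m_α(x) = x^2 + 14x - 785

From α + 7 = √(834), squaring gives (α + 7)^2 = 834, i.e. α^2 + 14α + 49 = 834, so α^2 + 14α - 785 = 0. The discriminant of x^2 + 14x - 785 is (14)^2 - 4·(-785) = 196 + 3140 = 3336, and 4·(834) is not a perfect square in Q since 834 is squarefree and ≠ 1. Hence x^2 + 14x - 785 is irreducible over Q and is the minimal polynomial of α.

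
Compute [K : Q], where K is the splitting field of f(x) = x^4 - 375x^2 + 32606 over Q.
[K : Q] = 4

Solving the quadratic in x^2: x^2 = (375 ± √(375^2 - 4·32606))/2 = (375 ± √10201)/2 = (375 ± 101)/2, giving x^2 = 238 or x^2 = 137. So f(x) = (x^2 - 238)(x^2 - 137) and the roots of f are ±√238, ±√137. Hence the splitting field is K = Q(√238, √137). Since 238 and 137 are distinct squarefree integers > 1, their product 32606 is not a perfect square, so √137 ∉ Q(√238). By the tower law [K:Q] = [Q(√238,√137):Q(√238)] · [Q(√238):Q] = 2 · 2 = 4.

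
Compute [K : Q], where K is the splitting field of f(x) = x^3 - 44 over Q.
[K : Q] = 6

The roots of x^3 - 44 are ∛44, ω∛44, ω^2∛44 where ω = e^(2πi/3) is a primitive cube root of unity, so K = Q(∛44, ω). Now [Q(∛44):Q] = 3 (since 44 is not a perfect cube, x^3 - 44 is irreducible) and [Q(ω):Q] = 2. Both 2 and 3 divide [K:Q], and [K:Q] ≤ 3·2 = 6, so [K:Q] = 6. (Equivalently: Q(∛44) ⊂ R but ω ∉ R, so [K : Q(∛44)] = 2.)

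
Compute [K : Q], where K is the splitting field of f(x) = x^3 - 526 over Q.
[K : Q] = 6

The roots of x^3 - 526 are ∛526, ω∛526, ω^2∛526 where ω = e^(2πi/3) is a primitive cube root of unity, so K = Q(∛526, ω). Now [Q(∛526):Q] = 3 (since 526 is not a perfect cube, x^3 - 526 is irreducible) and [Q(ω):Q] = 2. Both 2 and 3 divide [K:Q], and [K:Q] ≤ 3·2 = 6, so [K:Q] = 6. (Equivalently: Q(∛526) ⊂ R but ω ∉ R, so [K : Q(∛526)] = 2.)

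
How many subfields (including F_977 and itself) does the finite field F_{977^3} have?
F_{977^3} has 2 subfields

The subfields of F_{p^n} are exactly the fields F_{p^d} for d | n (each is the fixed field of the unique index-d subgroup of Gal(F_{p^n}/F_p) ≅ Z/nZ). The divisors of n = 3 are {1, 3}, giving 2 subfields: F_{977^1}, F_{977^3}.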